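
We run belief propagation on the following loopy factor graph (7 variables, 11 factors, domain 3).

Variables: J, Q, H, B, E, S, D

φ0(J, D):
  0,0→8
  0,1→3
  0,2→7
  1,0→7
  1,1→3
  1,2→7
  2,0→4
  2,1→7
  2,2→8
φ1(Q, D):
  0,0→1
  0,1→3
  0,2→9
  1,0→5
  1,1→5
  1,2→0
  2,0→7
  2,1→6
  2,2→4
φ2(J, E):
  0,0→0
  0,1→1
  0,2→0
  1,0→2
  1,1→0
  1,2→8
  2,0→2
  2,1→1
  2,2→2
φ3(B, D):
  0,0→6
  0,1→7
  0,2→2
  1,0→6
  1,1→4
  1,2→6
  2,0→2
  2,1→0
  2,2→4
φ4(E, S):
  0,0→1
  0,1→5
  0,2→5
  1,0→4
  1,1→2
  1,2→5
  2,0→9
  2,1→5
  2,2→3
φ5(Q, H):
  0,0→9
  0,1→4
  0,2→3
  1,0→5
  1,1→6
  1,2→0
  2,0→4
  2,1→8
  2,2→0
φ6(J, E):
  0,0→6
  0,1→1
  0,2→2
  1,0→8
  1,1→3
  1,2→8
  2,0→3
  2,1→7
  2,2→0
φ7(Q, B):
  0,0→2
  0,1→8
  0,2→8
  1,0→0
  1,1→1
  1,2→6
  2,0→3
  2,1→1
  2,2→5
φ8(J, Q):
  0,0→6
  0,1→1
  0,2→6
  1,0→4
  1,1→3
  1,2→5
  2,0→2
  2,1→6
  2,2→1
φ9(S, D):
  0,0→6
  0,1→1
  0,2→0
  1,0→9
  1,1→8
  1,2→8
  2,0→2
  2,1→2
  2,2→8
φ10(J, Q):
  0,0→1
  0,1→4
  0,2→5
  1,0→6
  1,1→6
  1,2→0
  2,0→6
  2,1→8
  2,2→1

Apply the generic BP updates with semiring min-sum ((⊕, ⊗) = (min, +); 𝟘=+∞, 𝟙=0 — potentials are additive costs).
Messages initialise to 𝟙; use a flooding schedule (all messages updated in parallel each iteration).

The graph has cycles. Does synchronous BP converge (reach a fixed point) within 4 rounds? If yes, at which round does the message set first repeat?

init: all messages = 𝟙 over 3 values
r1 m[φ0→J] = [3, 3, 4]
r1 m[φ0→D] = [4, 3, 7]
r1 m[φ1→Q] = [1, 0, 4]
r1 m[φ1→D] = [1, 3, 0]
r1 m[φ2→J] = [0, 0, 1]
r1 m[φ2→E] = [0, 0, 0]
r1 m[φ3→B] = [2, 4, 0]
r1 m[φ3→D] = [2, 0, 2]
r1 m[φ4→E] = [1, 2, 3]
r1 m[φ4→S] = [1, 2, 3]
r1 m[φ5→Q] = [3, 0, 0]
r1 m[φ5→H] = [4, 4, 0]
r1 m[φ6→J] = [1, 3, 0]
r1 m[φ6→E] = [3, 1, 0]
r1 m[φ7→Q] = [2, 0, 1]
r1 m[φ7→B] = [0, 1, 5]
r1 m[φ8→J] = [1, 3, 1]
r1 m[φ8→Q] = [2, 1, 1]
r1 m[φ9→S] = [0, 8, 2]
r1 m[φ9→D] = [2, 1, 0]
r1 m[φ10→J] = [1, 0, 1]
r1 m[φ10→Q] = [1, 4, 0]
r1 m[J→φ0] = [0, 0, 0]
r1 m[J→φ2] = [0, 0, 0]
r1 m[J→φ6] = [0, 0, 0]
r1 m[J→φ8] = [0, 0, 0]
r1 m[J→φ10] = [0, 0, 0]
r1 m[Q→φ1] = [0, 0, 0]
r1 m[Q→φ5] = [0, 0, 0]
r1 m[Q→φ7] = [0, 0, 0]
r1 m[Q→φ8] = [0, 0, 0]
r1 m[Q→φ10] = [0, 0, 0]
r1 m[H→φ5] = [0, 0, 0]
r1 m[B→φ3] = [0, 0, 0]
r1 m[B→φ7] = [0, 0, 0]
r1 m[E→φ2] = [0, 0, 0]
r1 m[E→φ4] = [0, 0, 0]
r1 m[E→φ6] = [0, 0, 0]
r1 m[S→φ4] = [0, 0, 0]
r1 m[S→φ9] = [0, 0, 0]
r1 m[D→φ0] = [0, 0, 0]
r1 m[D→φ1] = [0, 0, 0]
r1 m[D→φ3] = [0, 0, 0]
r1 m[D→φ9] = [0, 0, 0]
r2 m[φ0→J] = [3, 3, 4]
r2 m[φ0→D] = [4, 3, 7]
r2 m[φ1→Q] = [1, 0, 4]
r2 m[φ1→D] = [1, 3, 0]
r2 m[φ2→J] = [0, 0, 1]
r2 m[φ2→E] = [0, 0, 0]
r2 m[φ3→B] = [2, 4, 0]
r2 m[φ3→D] = [2, 0, 2]
r2 m[φ4→E] = [1, 2, 3]
r2 m[φ4→S] = [1, 2, 3]
r2 m[φ5→Q] = [3, 0, 0]
r2 m[φ5→H] = [4, 4, 0]
r2 m[φ6→J] = [1, 3, 0]
r2 m[φ6→E] = [3, 1, 0]
r2 m[φ7→Q] = [2, 0, 1]
r2 m[φ7→B] = [0, 1, 5]
r2 m[φ8→J] = [1, 3, 1]
r2 m[φ8→Q] = [2, 1, 1]
r2 m[φ9→S] = [0, 8, 2]
r2 m[φ9→D] = [2, 1, 0]
r2 m[φ10→J] = [1, 0, 1]
r2 m[φ10→Q] = [1, 4, 0]
r2 m[J→φ0] = [3, 6, 3]
r2 m[J→φ2] = [6, 9, 6]
r2 m[J→φ6] = [5, 6, 7]
r2 m[J→φ8] = [5, 6, 6]
r2 m[J→φ10] = [5, 9, 6]
r2 m[Q→φ1] = [8, 5, 2]
r2 m[Q→φ5] = [6, 5, 6]
r2 m[Q→φ7] = [7, 5, 5]
r2 m[Q→φ8] = [7, 4, 5]
r2 m[Q→φ10] = [8, 1, 6]
r2 m[H→φ5] = [0, 0, 0]
r2 m[B→φ3] = [0, 1, 5]
r2 m[B→φ7] = [2, 4, 0]
r2 m[E→φ2] = [4, 3, 3]
r2 m[E→φ4] = [3, 1, 0]
r2 m[E→φ6] = [1, 2, 3]
r2 m[S→φ4] = [0, 8, 2]
r2 m[S→φ9] = [1, 2, 3]
r2 m[D→φ0] = [5, 4, 2]
r2 m[D→φ1] = [8, 4, 9]
r2 m[D→φ3] = [7, 7, 7]
r2 m[D→φ9] = [7, 6, 9]
r3 m[φ0→J] = [7, 7, 9]
r3 m[φ0→D] = [7, 6, 10]
r3 m[φ1→Q] = [7, 9, 10]
r3 m[φ1→D] = [9, 8, 5]
r3 m[φ2→J] = [3, 3, 4]
r3 m[φ2→E] = [6, 7, 6]
r3 m[φ3→B] = [9, 11, 7]
r3 m[φ3→D] = [6, 5, 2]
r3 m[φ4→E] = [1, 4, 5]
r3 m[φ4→S] = [4, 3, 3]
r3 m[φ5→Q] = [3, 0, 0]
r3 m[φ5→H] = [10, 10, 5]
r3 m[φ6→J] = [3, 5, 3]
r3 m[φ6→E] = [10, 6, 7]
r3 m[φ7→Q] = [4, 2, 5]
r3 m[φ7→B] = [5, 6, 10]
r3 m[φ8→J] = [5, 7, 6]
r3 m[φ8→Q] = [8, 6, 7]
r3 m[φ9→S] = [7, 14, 8]
r3 m[φ9→D] = [5, 2, 1]
r3 m[φ10→J] = [5, 6, 7]
r3 m[φ10→Q] = [6, 9, 7]
r3 m[J→φ0] = [3, 6, 3]
r3 m[J→φ2] = [6, 9, 6]
r3 m[J→φ6] = [5, 6, 7]
r3 m[J→φ8] = [5, 6, 6]
r3 m[J→φ10] = [5, 9, 6]
r3 m[Q→φ1] = [8, 5, 2]
r3 m[Q→φ5] = [6, 5, 6]
r3 m[Q→φ7] = [7, 5, 5]
r3 m[Q→φ8] = [7, 4, 5]
r3 m[Q→φ10] = [8, 1, 6]
r3 m[H→φ5] = [0, 0, 0]
r3 m[B→φ3] = [0, 1, 5]
r3 m[B→φ7] = [2, 4, 0]
r3 m[E→φ2] = [4, 3, 3]
r3 m[E→φ4] = [3, 1, 0]
r3 m[E→φ6] = [1, 2, 3]
r3 m[S→φ4] = [0, 8, 2]
r3 m[S→φ9] = [1, 2, 3]
r3 m[D→φ0] = [5, 4, 2]
r3 m[D→φ1] = [8, 4, 9]
r3 m[D→φ3] = [7, 7, 7]
r3 m[D→φ9] = [7, 6, 9]
r4 m[φ0→J] = [7, 7, 9]
r4 m[φ0→D] = [7, 6, 10]
r4 m[φ1→Q] = [7, 9, 10]
r4 m[φ1→D] = [9, 8, 5]
r4 m[φ2→J] = [3, 3, 4]
r4 m[φ2→E] = [6, 7, 6]
r4 m[φ3→B] = [9, 11, 7]
r4 m[φ3→D] = [6, 5, 2]
r4 m[φ4→E] = [1, 4, 5]
r4 m[φ4→S] = [4, 3, 3]
r4 m[φ5→Q] = [3, 0, 0]
r4 m[φ5→H] = [10, 10, 5]
r4 m[φ6→J] = [3, 5, 3]
r4 m[φ6→E] = [10, 6, 7]
r4 m[φ7→Q] = [4, 2, 5]
r4 m[φ7→B] = [5, 6, 10]
r4 m[φ8→J] = [5, 7, 6]
r4 m[φ8→Q] = [8, 6, 7]
r4 m[φ9→S] = [7, 14, 8]
r4 m[φ9→D] = [5, 2, 1]
r4 m[φ10→J] = [5, 6, 7]
r4 m[φ10→Q] = [6, 9, 7]
r4 m[J→φ0] = [16, 21, 20]
r4 m[J→φ2] = [20, 25, 25]
r4 m[J→φ6] = [20, 23, 26]
r4 m[J→φ8] = [18, 21, 23]
r4 m[J→φ10] = [18, 22, 22]
r4 m[Q→φ1] = [21, 17, 19]
r4 m[Q→φ5] = [25, 26, 29]
r4 m[Q→φ7] = [24, 24, 24]
r4 m[Q→φ8] = [20, 20, 22]
r4 m[Q→φ10] = [22, 17, 22]
r4 m[H→φ5] = [0, 0, 0]
r4 m[B→φ3] = [5, 6, 10]
r4 m[B→φ7] = [9, 11, 7]
r4 m[E→φ2] = [11, 10, 12]
r4 m[E→φ4] = [16, 13, 13]
r4 m[E→φ6] = [7, 11, 11]
r4 m[S→φ4] = [7, 14, 8]
r4 m[S→φ9] = [4, 3, 3]
r4 m[D→φ0] = [20, 15, 8]
r4 m[D→φ1] = [18, 13, 13]
r4 m[D→φ3] = [21, 16, 16]
r4 m[D→φ9] = [22, 19, 17]
no fixed point within 4 rounds

NOT CONVERGED within 4 rounds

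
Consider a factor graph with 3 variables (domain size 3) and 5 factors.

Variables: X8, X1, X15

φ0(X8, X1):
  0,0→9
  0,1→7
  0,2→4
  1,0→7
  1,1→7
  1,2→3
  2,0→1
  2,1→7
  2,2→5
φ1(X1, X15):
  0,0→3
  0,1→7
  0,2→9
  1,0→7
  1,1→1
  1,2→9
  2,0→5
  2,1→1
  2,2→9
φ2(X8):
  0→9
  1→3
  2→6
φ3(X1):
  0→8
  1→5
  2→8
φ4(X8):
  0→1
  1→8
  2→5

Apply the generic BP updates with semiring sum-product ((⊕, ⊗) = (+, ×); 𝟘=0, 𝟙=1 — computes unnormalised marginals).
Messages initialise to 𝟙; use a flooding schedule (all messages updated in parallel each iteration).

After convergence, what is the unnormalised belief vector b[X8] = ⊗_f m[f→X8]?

init: all messages = 𝟙 over 3 values
r1 m[φ0→X8] = [20, 17, 13]
r1 m[φ0→X1] = [17, 21, 12]
r1 m[φ1→X1] = [19, 17, 15]
r1 m[φ1→X15] = [15, 9, 27]
r1 m[φ2→X8] = [9, 3, 6]
r1 m[φ3→X1] = [8, 5, 8]
r1 m[φ4→X8] = [1, 8, 5]
r1 m[X8→φ0] = [1, 1, 1]
r1 m[X8→φ2] = [1, 1, 1]
r1 m[X8→φ4] = [1, 1, 1]
r1 m[X1→φ0] = [1, 1, 1]
r1 m[X1→φ1] = [1, 1, 1]
r1 m[X1→φ3] = [1, 1, 1]
r1 m[X15→φ1] = [1, 1, 1]
r2 m[φ0→X8] = [20, 17, 13]
r2 m[φ0→X1] = [17, 21, 12]
r2 m[φ1→X1] = [19, 17, 15]
r2 m[φ1→X15] = [15, 9, 27]
r2 m[φ2→X8] = [9, 3, 6]
r2 m[φ3→X1] = [8, 5, 8]
r2 m[φ4→X8] = [1, 8, 5]
r2 m[X8→φ0] = [9, 24, 30]
r2 m[X8→φ2] = [20, 136, 65]
r2 m[X8→φ4] = [180, 51, 78]
r2 m[X1→φ0] = [152, 85, 120]
r2 m[X1→φ1] = [136, 105, 96]
r2 m[X1→φ3] = [323, 357, 180]
r2 m[X15→φ1] = [1, 1, 1]
r3 m[φ0→X8] = [2443, 2019, 1347]
r3 m[φ0→X1] = [279, 441, 258]
r3 m[φ1→X1] = [19, 17, 15]
r3 m[φ1→X15] = [1623, 1153, 3033]
r3 m[φ2→X8] = [9, 3, 6]
r3 m[φ3→X1] = [8, 5, 8]
r3 m[φ4→X8] = [1, 8, 5]
r3 m[X8→φ0] = [9, 24, 30]
r3 m[X8→φ2] = [20, 136, 65]
r3 m[X8→φ4] = [180, 51, 78]
r3 m[X1→φ0] = [152, 85, 120]
r3 m[X1→φ1] = [136, 105, 96]
r3 m[X1→φ3] = [323, 357, 180]
r3 m[X15→φ1] = [1, 1, 1]
r4 m[φ0→X8] = [2443, 2019, 1347]
r4 m[φ0→X1] = [279, 441, 258]
r4 m[φ1→X1] = [19, 17, 15]
r4 m[φ1→X15] = [1623, 1153, 3033]
r4 m[φ2→X8] = [9, 3, 6]
r4 m[φ3→X1] = [8, 5, 8]
r4 m[φ4→X8] = [1, 8, 5]
r4 m[X8→φ0] = [9, 24, 30]
r4 m[X8→φ2] = [2443, 16152, 6735]
r4 m[X8→φ4] = [21987, 6057, 8082]
r4 m[X1→φ0] = [152, 85, 120]
r4 m[X1→φ1] = [2232, 2205, 2064]
r4 m[X1→φ3] = [5301, 7497, 3870]
r4 m[X15→φ1] = [1, 1, 1]
r5 m[φ0→X8] = [2443, 2019, 1347]
r5 m[φ0→X1] = [279, 441, 258]
r5 m[φ1→X1] = [19, 17, 15]
r5 m[φ1→X15] = [32451, 19893, 58509]
r5 m[φ2→X8] = [9, 3, 6]
r5 m[φ3→X1] = [8, 5, 8]
r5 m[φ4→X8] = [1, 8, 5]
r5 m[X8→φ0] = [9, 24, 30]
r5 m[X8→φ2] = [2443, 16152, 6735]
r5 m[X8→φ4] = [21987, 6057, 8082]
r5 m[X1→φ0] = [152, 85, 120]
r5 m[X1→φ1] = [2232, 2205, 2064]
r5 m[X1→φ3] = [5301, 7497, 3870]
r5 m[X15→φ1] = [1, 1, 1]
r6 m[φ0→X8] = [2443, 2019, 1347]
r6 m[φ0→X1] = [279, 441, 258]
r6 m[φ1→X1] = [19, 17, 15]
r6 m[φ1→X15] = [32451, 19893, 58509]
r6 m[φ2→X8] = [9, 3, 6]
r6 m[φ3→X1] = [8, 5, 8]
r6 m[φ4→X8] = [1, 8, 5]
r6 m[X8→φ0] = [9, 24, 30]
r6 m[X8→φ2] = [2443, 16152, 6735]
r6 m[X8→φ4] = [21987, 6057, 8082]
r6 m[X1→φ0] = [152, 85, 120]
r6 m[X1→φ1] = [2232, 2205, 2064]
r6 m[X1→φ3] = [5301, 7497, 3870]
r6 m[X15→φ1] = [1, 1, 1]
fixed point reached at round 6
b[X8] = ⊗ incoming = [21987, 48456, 40410]

b[X8] = [21987, 48456, 40410]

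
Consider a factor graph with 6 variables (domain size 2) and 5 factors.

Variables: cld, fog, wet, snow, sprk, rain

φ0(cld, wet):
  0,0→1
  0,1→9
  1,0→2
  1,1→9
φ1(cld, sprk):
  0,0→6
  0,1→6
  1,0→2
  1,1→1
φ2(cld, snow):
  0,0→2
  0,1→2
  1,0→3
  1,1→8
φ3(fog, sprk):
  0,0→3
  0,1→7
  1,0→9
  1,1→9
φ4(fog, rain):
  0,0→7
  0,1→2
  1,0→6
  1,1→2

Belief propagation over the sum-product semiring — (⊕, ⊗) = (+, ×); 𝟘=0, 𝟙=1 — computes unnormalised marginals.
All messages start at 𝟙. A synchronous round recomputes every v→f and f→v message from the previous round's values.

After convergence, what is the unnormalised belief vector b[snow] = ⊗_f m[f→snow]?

init: all messages = 𝟙 over 2 values
r1 m[φ0→cld] = [10, 11]
r1 m[φ0→wet] = [3, 18]
r1 m[φ1→cld] = [12, 3]
r1 m[φ1→sprk] = [8, 7]
r1 m[φ2→cld] = [4, 11]
r1 m[φ2→snow] = [5, 10]
r1 m[φ3→fog] = [10, 18]
r1 m[φ3→sprk] = [12, 16]
r1 m[φ4→fog] = [9, 8]
r1 m[φ4→rain] = [13, 4]
r1 m[cld→φ0] = [1, 1]
r1 m[cld→φ1] = [1, 1]
r1 m[cld→φ2] = [1, 1]
r1 m[fog→φ3] = [1, 1]
r1 m[fog→φ4] = [1, 1]
r1 m[wet→φ0] = [1, 1]
r1 m[snow→φ2] = [1, 1]
r1 m[sprk→φ1] = [1, 1]
r1 m[sprk→φ3] = [1, 1]
r1 m[rain→φ4] = [1, 1]
r2 m[φ0→cld] = [10, 11]
r2 m[φ0→wet] = [3, 18]
r2 m[φ1→cld] = [12, 3]
r2 m[φ1→sprk] = [8, 7]
r2 m[φ2→cld] = [4, 11]
r2 m[φ2→snow] = [5, 10]
r2 m[φ3→fog] = [10, 18]
r2 m[φ3→sprk] = [12, 16]
r2 m[φ4→fog] = [9, 8]
r2 m[φ4→rain] = [13, 4]
r2 m[cld→φ0] = [48, 33]
r2 m[cld→φ1] = [40, 121]
r2 m[cld→φ2] = [120, 33]
r2 m[fog→φ3] = [9, 8]
r2 m[fog→φ4] = [10, 18]
r2 m[wet→φ0] = [1, 1]
r2 m[snow→φ2] = [1, 1]
r2 m[sprk→φ1] = [12, 16]
r2 m[sprk→φ3] = [8, 7]
r2 m[rain→φ4] = [1, 1]
r3 m[φ0→cld] = [10, 11]
r3 m[φ0→wet] = [114, 729]
r3 m[φ1→cld] = [168, 40]
r3 m[φ1→sprk] = [482, 361]
r3 m[φ2→cld] = [4, 11]
r3 m[φ2→snow] = [339, 504]
r3 m[φ3→fog] = [73, 135]
r3 m[φ3→sprk] = [99, 135]
r3 m[φ4→fog] = [9, 8]
r3 m[φ4→rain] = [178, 56]
r3 m[cld→φ0] = [48, 33]
r3 m[cld→φ1] = [40, 121]
r3 m[cld→φ2] = [120, 33]
r3 m[fog→φ3] = [9, 8]
r3 m[fog→φ4] = [10, 18]
r3 m[wet→φ0] = [1, 1]
r3 m[snow→φ2] = [1, 1]
r3 m[sprk→φ1] = [12, 16]
r3 m[sprk→φ3] = [8, 7]
r3 m[rain→φ4] = [1, 1]
r4 m[φ0→cld] = [10, 11]
r4 m[φ0→wet] = [114, 729]
r4 m[φ1→cld] = [168, 40]
r4 m[φ1→sprk] = [482, 361]
r4 m[φ2→cld] = [4, 11]
r4 m[φ2→snow] = [339, 504]
r4 m[φ3→fog] = [73, 135]
r4 m[φ3→sprk] = [99, 135]
r4 m[φ4→fog] = [9, 8]
r4 m[φ4→rain] = [178, 56]
r4 m[cld→φ0] = [672, 440]
r4 m[cld→φ1] = [40, 121]
r4 m[cld→φ2] = [1680, 440]
r4 m[fog→φ3] = [9, 8]
r4 m[fog→φ4] = [73, 135]
r4 m[wet→φ0] = [1, 1]
r4 m[snow→φ2] = [1, 1]
r4 m[sprk→φ1] = [99, 135]
r4 m[sprk→φ3] = [482, 361]
r4 m[rain→φ4] = [1, 1]
r5 m[φ0→cld] = [10, 11]
r5 m[φ0→wet] = [1552, 10008]
r5 m[φ1→cld] = [1404, 333]
r5 m[φ1→sprk] = [482, 361]
r5 m[φ2→cld] = [4, 11]
r5 m[φ2→snow] = [4680, 6880]
r5 m[φ3→fog] = [3973, 7587]
r5 m[φ3→sprk] = [99, 135]
r5 m[φ4→fog] = [9, 8]
r5 m[φ4→rain] = [1321, 416]
r5 m[cld→φ0] = [672, 440]
r5 m[cld→φ1] = [40, 121]
r5 m[cld→φ2] = [1680, 440]
r5 m[fog→φ3] = [9, 8]
r5 m[fog→φ4] = [73, 135]
r5 m[wet→φ0] = [1, 1]
r5 m[snow→φ2] = [1, 1]
r5 m[sprk→φ1] = [99, 135]
r5 m[sprk→φ3] = [482, 361]
r5 m[rain→φ4] = [1, 1]
r6 m[φ0→cld] = [10, 11]
r6 m[φ0→wet] = [1552, 10008]
r6 m[φ1→cld] = [1404, 333]
r6 m[φ1→sprk] = [482, 361]
r6 m[φ2→cld] = [4, 11]
r6 m[φ2→snow] = [4680, 6880]
r6 m[φ3→fog] = [3973, 7587]
r6 m[φ3→sprk] = [99, 135]
r6 m[φ4→fog] = [9, 8]
r6 m[φ4→rain] = [1321, 416]
r6 m[cld→φ0] = [5616, 3663]
r6 m[cld→φ1] = [40, 121]
r6 m[cld→φ2] = [14040, 3663]
r6 m[fog→φ3] = [9, 8]
r6 m[fog→φ4] = [3973, 7587]
r6 m[wet→φ0] = [1, 1]
r6 m[snow→φ2] = [1, 1]
r6 m[sprk→φ1] = [99, 135]
r6 m[sprk→φ3] = [482, 361]
r6 m[rain→φ4] = [1, 1]
r7 m[φ0→cld] = [10, 11]
r7 m[φ0→wet] = [12942, 83511]
r7 m[φ1→cld] = [1404, 333]
r7 m[φ1→sprk] = [482, 361]
r7 m[φ2→cld] = [4, 11]
r7 m[φ2→snow] = [39069, 57384]
r7 m[φ3→fog] = [3973, 7587]
r7 m[φ3→sprk] = [99, 135]
r7 m[φ4→fog] = [9, 8]
r7 m[φ4→rain] = [73333, 23120]
r7 m[cld→φ0] = [5616, 3663]
r7 m[cld→φ1] = [40, 121]
r7 m[cld→φ2] = [14040, 3663]
r7 m[fog→φ3] = [9, 8]
r7 m[fog→φ4] = [3973, 7587]
r7 m[wet→φ0] = [1, 1]
r7 m[snow→φ2] = [1, 1]
r7 m[sprk→φ1] = [99, 135]
r7 m[sprk→φ3] = [482, 361]
r7 m[rain→φ4] = [1, 1]
r8 m[φ0→cld] = [10, 11]
r8 m[φ0→wet] = [12942, 83511]
r8 m[φ1→cld] = [1404, 333]
r8 m[φ1→sprk] = [482, 361]
r8 m[φ2→cld] = [4, 11]
r8 m[φ2→snow] = [39069, 57384]
r8 m[φ3→fog] = [3973, 7587]
r8 m[φ3→sprk] = [99, 135]
r8 m[φ4→fog] = [9, 8]
r8 m[φ4→rain] = [73333, 23120]
r8 m[cld→φ0] = [5616, 3663]
r8 m[cld→φ1] = [40, 121]
r8 m[cld→φ2] = [14040, 3663]
r8 m[fog→φ3] = [9, 8]
r8 m[fog→φ4] = [3973, 7587]
r8 m[wet→φ0] = [1, 1]
r8 m[snow→φ2] = [1, 1]
r8 m[sprk→φ1] = [99, 135]
r8 m[sprk→φ3] = [482, 361]
r8 m[rain→φ4] = [1, 1]
fixed point reached at round 8
b[snow] = ⊗ incoming = [39069, 57384]

b[snow] = [39069, 57384]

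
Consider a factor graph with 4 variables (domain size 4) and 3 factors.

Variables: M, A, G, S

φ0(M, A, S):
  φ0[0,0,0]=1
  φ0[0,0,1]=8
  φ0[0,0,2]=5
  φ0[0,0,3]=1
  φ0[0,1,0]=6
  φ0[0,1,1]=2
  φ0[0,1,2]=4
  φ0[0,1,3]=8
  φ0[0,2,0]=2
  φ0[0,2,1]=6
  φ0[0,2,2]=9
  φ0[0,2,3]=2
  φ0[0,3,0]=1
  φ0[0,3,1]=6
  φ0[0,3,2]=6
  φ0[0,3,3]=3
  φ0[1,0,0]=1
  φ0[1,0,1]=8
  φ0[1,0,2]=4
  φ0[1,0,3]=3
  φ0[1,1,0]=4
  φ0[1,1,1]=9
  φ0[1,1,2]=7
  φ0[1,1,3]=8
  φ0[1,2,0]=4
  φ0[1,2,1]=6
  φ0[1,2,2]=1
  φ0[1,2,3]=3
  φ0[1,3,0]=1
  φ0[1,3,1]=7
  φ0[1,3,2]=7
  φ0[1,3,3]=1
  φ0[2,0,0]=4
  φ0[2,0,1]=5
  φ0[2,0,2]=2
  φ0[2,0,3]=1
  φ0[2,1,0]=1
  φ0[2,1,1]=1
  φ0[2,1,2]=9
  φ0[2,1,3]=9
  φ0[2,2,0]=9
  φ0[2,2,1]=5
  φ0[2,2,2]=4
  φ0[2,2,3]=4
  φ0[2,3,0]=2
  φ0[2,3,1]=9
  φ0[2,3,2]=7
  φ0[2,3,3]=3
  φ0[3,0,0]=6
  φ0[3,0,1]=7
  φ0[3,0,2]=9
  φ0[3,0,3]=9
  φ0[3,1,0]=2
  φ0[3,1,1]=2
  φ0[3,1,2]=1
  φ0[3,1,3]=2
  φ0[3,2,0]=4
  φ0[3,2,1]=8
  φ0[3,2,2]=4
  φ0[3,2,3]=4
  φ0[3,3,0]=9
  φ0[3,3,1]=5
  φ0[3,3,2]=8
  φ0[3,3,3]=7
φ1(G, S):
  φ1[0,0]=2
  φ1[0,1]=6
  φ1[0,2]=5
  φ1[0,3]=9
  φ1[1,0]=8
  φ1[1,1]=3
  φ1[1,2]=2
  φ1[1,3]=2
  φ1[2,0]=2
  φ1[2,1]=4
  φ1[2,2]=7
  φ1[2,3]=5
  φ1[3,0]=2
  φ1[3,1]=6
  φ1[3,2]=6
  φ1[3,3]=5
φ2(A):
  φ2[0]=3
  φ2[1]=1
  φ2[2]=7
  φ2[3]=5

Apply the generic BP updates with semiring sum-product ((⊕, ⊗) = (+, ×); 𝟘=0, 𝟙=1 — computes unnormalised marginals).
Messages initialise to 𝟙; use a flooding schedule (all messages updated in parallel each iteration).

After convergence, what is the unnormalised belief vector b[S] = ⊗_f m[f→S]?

init: all messages = 𝟙 over 4 values
r1 m[φ0→M] = [70, 74, 75, 87]
r1 m[φ0→A] = [74, 75, 75, 82]
r1 m[φ0→S] = [57, 94, 87, 68]
r1 m[φ1→G] = [22, 15, 18, 19]
r1 m[φ1→S] = [14, 19, 20, 21]
r1 m[φ2→A] = [3, 1, 7, 5]
r1 m[M→φ0] = [1, 1, 1, 1]
r1 m[A→φ0] = [1, 1, 1, 1]
r1 m[A→φ2] = [1, 1, 1, 1]
r1 m[G→φ1] = [1, 1, 1, 1]
r1 m[S→φ0] = [1, 1, 1, 1]
r1 m[S→φ1] = [1, 1, 1, 1]
r2 m[φ0→M] = [70, 74, 75, 87]
r2 m[φ0→A] = [74, 75, 75, 82]
r2 m[φ0→S] = [57, 94, 87, 68]
r2 m[φ1→G] = [22, 15, 18, 19]
r2 m[φ1→S] = [14, 19, 20, 21]
r2 m[φ2→A] = [3, 1, 7, 5]
r2 m[M→φ0] = [1, 1, 1, 1]
r2 m[A→φ0] = [3, 1, 7, 5]
r2 m[A→φ2] = [74, 75, 75, 82]
r2 m[G→φ1] = [1, 1, 1, 1]
r2 m[S→φ0] = [14, 19, 20, 21]
r2 m[S→φ1] = [57, 94, 87, 68]
r3 m[φ0→M] = [5334, 4773, 5743, 7130]
r3 m[φ0→A] = [1394, 1435, 1374, 1549]
r3 m[φ0→S] = [247, 408, 347, 230]
r3 m[φ1→G] = [1725, 1048, 1439, 1540]
r3 m[φ1→S] = [14, 19, 20, 21]
r3 m[φ2→A] = [3, 1, 7, 5]
r3 m[M→φ0] = [1, 1, 1, 1]
r3 m[A→φ0] = [3, 1, 7, 5]
r3 m[A→φ2] = [74, 75, 75, 82]
r3 m[G→φ1] = [1, 1, 1, 1]
r3 m[S→φ0] = [14, 19, 20, 21]
r3 m[S→φ1] = [57, 94, 87, 68]
r4 m[φ0→M] = [5334, 4773, 5743, 7130]
r4 m[φ0→A] = [1394, 1435, 1374, 1549]
r4 m[φ0→S] = [247, 408, 347, 230]
r4 m[φ1→G] = [1725, 1048, 1439, 1540]
r4 m[φ1→S] = [14, 19, 20, 21]
r4 m[φ2→A] = [3, 1, 7, 5]
r4 m[M→φ0] = [1, 1, 1, 1]
r4 m[A→φ0] = [3, 1, 7, 5]
r4 m[A→φ2] = [1394, 1435, 1374, 1549]
r4 m[G→φ1] = [1, 1, 1, 1]
r4 m[S→φ0] = [14, 19, 20, 21]
r4 m[S→φ1] = [247, 408, 347, 230]
r5 m[φ0→M] = [5334, 4773, 5743, 7130]
r5 m[φ0→A] = [1394, 1435, 1374, 1549]
r5 m[φ0→S] = [247, 408, 347, 230]
r5 m[φ1→G] = [6747, 4354, 5705, 6174]
r5 m[φ1→S] = [14, 19, 20, 21]
r5 m[φ2→A] = [3, 1, 7, 5]
r5 m[M→φ0] = [1, 1, 1, 1]
r5 m[A→φ0] = [3, 1, 7, 5]
r5 m[A→φ2] = [1394, 1435, 1374, 1549]
r5 m[G→φ1] = [1, 1, 1, 1]
r5 m[S→φ0] = [14, 19, 20, 21]
r5 m[S→φ1] = [247, 408, 347, 230]
r6 m[φ0→M] = [5334, 4773, 5743, 7130]
r6 m[φ0→A] = [1394, 1435, 1374, 1549]
r6 m[φ0→S] = [247, 408, 347, 230]
r6 m[φ1→G] = [6747, 4354, 5705, 6174]
r6 m[φ1→S] = [14, 19, 20, 21]
r6 m[φ2→A] = [3, 1, 7, 5]
r6 m[M→φ0] = [1, 1, 1, 1]
r6 m[A→φ0] = [3, 1, 7, 5]
r6 m[A→φ2] = [1394, 1435, 1374, 1549]
r6 m[G→φ1] = [1, 1, 1, 1]
r6 m[S→φ0] = [14, 19, 20, 21]
r6 m[S→φ1] = [247, 408, 347, 230]
fixed point reached at round 6
b[S] = ⊗ incoming = [3458, 7752, 6940, 4830]

b[S] = [3458, 7752, 6940, 4830]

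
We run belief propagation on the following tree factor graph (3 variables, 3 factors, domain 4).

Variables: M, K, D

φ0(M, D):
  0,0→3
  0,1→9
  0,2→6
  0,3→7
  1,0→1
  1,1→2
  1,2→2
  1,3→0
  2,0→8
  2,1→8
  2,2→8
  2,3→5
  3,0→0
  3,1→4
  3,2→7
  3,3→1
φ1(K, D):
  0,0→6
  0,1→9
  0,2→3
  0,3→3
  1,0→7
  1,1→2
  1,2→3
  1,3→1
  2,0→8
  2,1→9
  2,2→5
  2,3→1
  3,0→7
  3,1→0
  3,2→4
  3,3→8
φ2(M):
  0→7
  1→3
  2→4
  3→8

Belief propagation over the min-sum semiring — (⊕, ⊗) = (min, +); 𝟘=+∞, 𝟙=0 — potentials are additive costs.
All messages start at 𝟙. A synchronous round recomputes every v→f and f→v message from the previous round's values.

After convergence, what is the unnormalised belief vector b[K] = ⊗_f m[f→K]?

b[K] = [6, 4, 4, 5]

init: all messages = 𝟙 over 4 values
r1 m[φ0→M] = [3, 0, 5, 0]
r1 m[φ0→D] = [0, 2, 2, 0]
r1 m[φ1→K] = [3, 1, 1, 0]
r1 m[φ1→D] = [6, 0, 3, 1]
r1 m[φ2→M] = [7, 3, 4, 8]
r1 m[M→φ0] = [0, 0, 0, 0]
r1 m[M→φ2] = [0, 0, 0, 0]
r1 m[K→φ1] = [0, 0, 0, 0]
r1 m[D→φ0] = [0, 0, 0, 0]
r1 m[D→φ1] = [0, 0, 0, 0]
r2 m[φ0→M] = [3, 0, 5, 0]
r2 m[φ0→D] = [0, 2, 2, 0]
r2 m[φ1→K] = [3, 1, 1, 0]
r2 m[φ1→D] = [6, 0, 3, 1]
r2 m[φ2→M] = [7, 3, 4, 8]
r2 m[M→φ0] = [7, 3, 4, 8]
r2 m[M→φ2] = [3, 0, 5, 0]
r2 m[K→φ1] = [0, 0, 0, 0]
r2 m[D→φ0] = [6, 0, 3, 1]
r2 m[D→φ1] = [0, 2, 2, 0]
r3 m[φ0→M] = [8, 1, 6, 2]
r3 m[φ0→D] = [4, 5, 5, 3]
r3 m[φ1→K] = [3, 1, 1, 2]
r3 m[φ1→D] = [6, 0, 3, 1]
r3 m[φ2→M] = [7, 3, 4, 8]
r3 m[M→φ0] = [7, 3, 4, 8]
r3 m[M→φ2] = [3, 0, 5, 0]
r3 m[K→φ1] = [0, 0, 0, 0]
r3 m[D→φ0] = [6, 0, 3, 1]
r3 m[D→φ1] = [0, 2, 2, 0]
r4 m[φ0→M] = [8, 1, 6, 2]
r4 m[φ0→D] = [4, 5, 5, 3]
r4 m[φ1→K] = [3, 1, 1, 2]
r4 m[φ1→D] = [6, 0, 3, 1]
r4 m[φ2→M] = [7, 3, 4, 8]
r4 m[M→φ0] = [7, 3, 4, 8]
r4 m[M→φ2] = [8, 1, 6, 2]
r4 m[K→φ1] = [0, 0, 0, 0]
r4 m[D→φ0] = [6, 0, 3, 1]
r4 m[D→φ1] = [4, 5, 5, 3]
r5 m[φ0→M] = [8, 1, 6, 2]
r5 m[φ0→D] = [4, 5, 5, 3]
r5 m[φ1→K] = [6, 4, 4, 5]
r5 m[φ1→D] = [6, 0, 3, 1]
r5 m[φ2→M] = [7, 3, 4, 8]
r5 m[M→φ0] = [7, 3, 4, 8]
r5 m[M→φ2] = [8, 1, 6, 2]
r5 m[K→φ1] = [0, 0, 0, 0]
r5 m[D→φ0] = [6, 0, 3, 1]
r5 m[D→φ1] = [4, 5, 5, 3]
r6 m[φ0→M] = [8, 1, 6, 2]
r6 m[φ0→D] = [4, 5, 5, 3]
r6 m[φ1→K] = [6, 4, 4, 5]
r6 m[φ1→D] = [6, 0, 3, 1]
r6 m[φ2→M] = [7, 3, 4, 8]
r6 m[M→φ0] = [7, 3, 4, 8]
r6 m[M→φ2] = [8, 1, 6, 2]
r6 m[K→φ1] = [0, 0, 0, 0]
r6 m[D→φ0] = [6, 0, 3, 1]
r6 m[D→φ1] = [4, 5, 5, 3]
fixed point reached at round 6
b[K] = ⊗ incoming = [6, 4, 4, 5]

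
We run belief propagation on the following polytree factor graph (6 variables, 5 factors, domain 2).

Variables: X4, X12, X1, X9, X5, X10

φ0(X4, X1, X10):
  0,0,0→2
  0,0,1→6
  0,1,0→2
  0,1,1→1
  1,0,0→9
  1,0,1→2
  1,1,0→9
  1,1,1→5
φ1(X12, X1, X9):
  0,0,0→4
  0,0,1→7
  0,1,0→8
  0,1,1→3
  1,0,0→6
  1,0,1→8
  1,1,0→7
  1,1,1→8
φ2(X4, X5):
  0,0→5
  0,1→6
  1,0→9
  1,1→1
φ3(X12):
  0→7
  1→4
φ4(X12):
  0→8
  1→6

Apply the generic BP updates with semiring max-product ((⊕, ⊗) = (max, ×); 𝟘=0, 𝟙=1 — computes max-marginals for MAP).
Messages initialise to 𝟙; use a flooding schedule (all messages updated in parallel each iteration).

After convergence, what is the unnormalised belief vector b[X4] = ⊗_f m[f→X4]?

b[X4] = [14112, 36288]

init: all messages = 𝟙 over 2 values
r1 m[φ0→X4] = [6, 9]
r1 m[φ0→X1] = [9, 9]
r1 m[φ0→X10] = [9, 6]
r1 m[φ1→X12] = [8, 8]
r1 m[φ1→X1] = [8, 8]
r1 m[φ1→X9] = [8, 8]
r1 m[φ2→X4] = [6, 9]
r1 m[φ2→X5] = [9, 6]
r1 m[φ3→X12] = [7, 4]
r1 m[φ4→X12] = [8, 6]
r1 m[X4→φ0] = [1, 1]
r1 m[X4→φ2] = [1, 1]
r1 m[X12→φ1] = [1, 1]
r1 m[X12→φ3] = [1, 1]
r1 m[X12→φ4] = [1, 1]
r1 m[X1→φ0] = [1, 1]
r1 m[X1→φ1] = [1, 1]
r1 m[X9→φ1] = [1, 1]
r1 m[X5→φ2] = [1, 1]
r1 m[X10→φ0] = [1, 1]
r2 m[φ0→X4] = [6, 9]
r2 m[φ0→X1] = [9, 9]
r2 m[φ0→X10] = [9, 6]
r2 m[φ1→X12] = [8, 8]
r2 m[φ1→X1] = [8, 8]
r2 m[φ1→X9] = [8, 8]
r2 m[φ2→X4] = [6, 9]
r2 m[φ2→X5] = [9, 6]
r2 m[φ3→X12] = [7, 4]
r2 m[φ4→X12] = [8, 6]
r2 m[X4→φ0] = [6, 9]
r2 m[X4→φ2] = [6, 9]
r2 m[X12→φ1] = [56, 24]
r2 m[X12→φ3] = [64, 48]
r2 m[X12→φ4] = [56, 32]
r2 m[X1→φ0] = [8, 8]
r2 m[X1→φ1] = [9, 9]
r2 m[X9→φ1] = [1, 1]
r2 m[X5→φ2] = [1, 1]
r2 m[X10→φ0] = [1, 1]
r3 m[φ0→X4] = [48, 72]
r3 m[φ0→X1] = [81, 81]
r3 m[φ0→X10] = [648, 360]
r3 m[φ1→X12] = [72, 72]
r3 m[φ1→X1] = [392, 448]
r3 m[φ1→X9] = [4032, 3528]
r3 m[φ2→X4] = [6, 9]
r3 m[φ2→X5] = [81, 36]
r3 m[φ3→X12] = [7, 4]
r3 m[φ4→X12] = [8, 6]
r3 m[X4→φ0] = [6, 9]
r3 m[X4→φ2] = [6, 9]
r3 m[X12→φ1] = [56, 24]
r3 m[X12→φ3] = [64, 48]
r3 m[X12→φ4] = [56, 32]
r3 m[X1→φ0] = [8, 8]
r3 m[X1→φ1] = [9, 9]
r3 m[X9→φ1] = [1, 1]
r3 m[X5→φ2] = [1, 1]
r3 m[X10→φ0] = [1, 1]
r4 m[φ0→X4] = [48, 72]
r4 m[φ0→X1] = [81, 81]
r4 m[φ0→X10] = [648, 360]
r4 m[φ1→X12] = [72, 72]
r4 m[φ1→X1] = [392, 448]
r4 m[φ1→X9] = [4032, 3528]
r4 m[φ2→X4] = [6, 9]
r4 m[φ2→X5] = [81, 36]
r4 m[φ3→X12] = [7, 4]
r4 m[φ4→X12] = [8, 6]
r4 m[X4→φ0] = [6, 9]
r4 m[X4→φ2] = [48, 72]
r4 m[X12→φ1] = [56, 24]
r4 m[X12→φ3] = [576, 432]
r4 m[X12→φ4] = [504, 288]
r4 m[X1→φ0] = [392, 448]
r4 m[X1→φ1] = [81, 81]
r4 m[X9→φ1] = [1, 1]
r4 m[X5→φ2] = [1, 1]
r4 m[X10→φ0] = [1, 1]
r5 m[φ0→X4] = [2352, 4032]
r5 m[φ0→X1] = [81, 81]
r5 m[φ0→X10] = [36288, 20160]
r5 m[φ1→X12] = [648, 648]
r5 m[φ1→X1] = [392, 448]
r5 m[φ1→X9] = [36288, 31752]
r5 m[φ2→X4] = [6, 9]
r5 m[φ2→X5] = [648, 288]
r5 m[φ3→X12] = [7, 4]
r5 m[φ4→X12] = [8, 6]
r5 m[X4→φ0] = [6, 9]
r5 m[X4→φ2] = [48, 72]
r5 m[X12→φ1] = [56, 24]
r5 m[X12→φ3] = [576, 432]
r5 m[X12→φ4] = [504, 288]
r5 m[X1→φ0] = [392, 448]
r5 m[X1→φ1] = [81, 81]
r5 m[X9→φ1] = [1, 1]
r5 m[X5→φ2] = [1, 1]
r5 m[X10→φ0] = [1, 1]
r6 m[φ0→X4] = [2352, 4032]
r6 m[φ0→X1] = [81, 81]
r6 m[φ0→X10] = [36288, 20160]
r6 m[φ1→X12] = [648, 648]
r6 m[φ1→X1] = [392, 448]
r6 m[φ1→X9] = [36288, 31752]
r6 m[φ2→X4] = [6, 9]
r6 m[φ2→X5] = [648, 288]
r6 m[φ3→X12] = [7, 4]
r6 m[φ4→X12] = [8, 6]
r6 m[X4→φ0] = [6, 9]
r6 m[X4→φ2] = [2352, 4032]
r6 m[X12→φ1] = [56, 24]
r6 m[X12→φ3] = [5184, 3888]
r6 m[X12→φ4] = [4536, 2592]
r6 m[X1→φ0] = [392, 448]
r6 m[X1→φ1] = [81, 81]
r6 m[X9→φ1] = [1, 1]
r6 m[X5→φ2] = [1, 1]
r6 m[X10→φ0] = [1, 1]
r7 m[φ0→X4] = [2352, 4032]
r7 m[φ0→X1] = [81, 81]
r7 m[φ0→X10] = [36288, 20160]
r7 m[φ1→X12] = [648, 648]
r7 m[φ1→X1] = [392, 448]
r7 m[φ1→X9] = [36288, 31752]
r7 m[φ2→X4] = [6, 9]
r7 m[φ2→X5] = [36288, 14112]
r7 m[φ3→X12] = [7, 4]
r7 m[φ4→X12] = [8, 6]
r7 m[X4→φ0] = [6, 9]
r7 m[X4→φ2] = [2352, 4032]
r7 m[X12→φ1] = [56, 24]
r7 m[X12→φ3] = [5184, 3888]
r7 m[X12→φ4] = [4536, 2592]
r7 m[X1→φ0] = [392, 448]
r7 m[X1→φ1] = [81, 81]
r7 m[X9→φ1] = [1, 1]
r7 m[X5→φ2] = [1, 1]
r7 m[X10→φ0] = [1, 1]
r8 m[φ0→X4] = [2352, 4032]
r8 m[φ0→X1] = [81, 81]
r8 m[φ0→X10] = [36288, 20160]
r8 m[φ1→X12] = [648, 648]
r8 m[φ1→X1] = [392, 448]
r8 m[φ1→X9] = [36288, 31752]
r8 m[φ2→X4] = [6, 9]
r8 m[φ2→X5] = [36288, 14112]
r8 m[φ3→X12] = [7, 4]
r8 m[φ4→X12] = [8, 6]
r8 m[X4→φ0] = [6, 9]
r8 m[X4→φ2] = [2352, 4032]
r8 m[X12→φ1] = [56, 24]
r8 m[X12→φ3] = [5184, 3888]
r8 m[X12→φ4] = [4536, 2592]
r8 m[X1→φ0] = [392, 448]
r8 m[X1→φ1] = [81, 81]
r8 m[X9→φ1] = [1, 1]
r8 m[X5→φ2] = [1, 1]
r8 m[X10→φ0] = [1, 1]
fixed point reached at round 8
b[X4] = ⊗ incoming = [14112, 36288]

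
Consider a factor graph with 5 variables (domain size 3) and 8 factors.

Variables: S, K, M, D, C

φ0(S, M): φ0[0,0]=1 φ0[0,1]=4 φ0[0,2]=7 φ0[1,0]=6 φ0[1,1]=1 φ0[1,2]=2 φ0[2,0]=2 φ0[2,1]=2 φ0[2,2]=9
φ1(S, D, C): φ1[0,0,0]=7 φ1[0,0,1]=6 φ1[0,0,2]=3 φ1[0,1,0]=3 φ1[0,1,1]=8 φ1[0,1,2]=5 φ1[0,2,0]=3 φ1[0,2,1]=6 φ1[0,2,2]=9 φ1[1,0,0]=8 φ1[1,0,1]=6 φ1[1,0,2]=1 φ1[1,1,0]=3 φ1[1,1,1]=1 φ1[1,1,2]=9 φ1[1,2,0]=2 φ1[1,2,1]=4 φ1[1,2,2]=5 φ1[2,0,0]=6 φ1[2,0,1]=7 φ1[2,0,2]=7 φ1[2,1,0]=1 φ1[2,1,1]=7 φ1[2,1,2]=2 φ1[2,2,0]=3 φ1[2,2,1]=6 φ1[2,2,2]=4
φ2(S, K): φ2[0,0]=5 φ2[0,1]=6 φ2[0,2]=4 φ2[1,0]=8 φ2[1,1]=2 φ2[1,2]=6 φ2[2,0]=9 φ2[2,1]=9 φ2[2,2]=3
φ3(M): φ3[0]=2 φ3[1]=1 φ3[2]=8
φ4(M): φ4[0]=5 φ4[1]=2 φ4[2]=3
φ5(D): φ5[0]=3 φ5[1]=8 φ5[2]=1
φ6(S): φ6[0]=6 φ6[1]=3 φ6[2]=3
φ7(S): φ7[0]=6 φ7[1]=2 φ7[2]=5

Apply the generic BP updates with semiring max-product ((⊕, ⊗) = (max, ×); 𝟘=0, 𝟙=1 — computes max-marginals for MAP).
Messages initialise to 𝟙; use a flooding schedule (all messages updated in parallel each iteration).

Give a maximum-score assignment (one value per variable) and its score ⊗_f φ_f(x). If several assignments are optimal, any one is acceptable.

init: all messages = 𝟙 over 3 values
r1 m[φ0→S] = [7, 6, 9]
r1 m[φ0→M] = [6, 4, 9]
r1 m[φ1→S] = [9, 9, 7]
r1 m[φ1→D] = [8, 9, 9]
r1 m[φ1→C] = [8, 8, 9]
r1 m[φ2→S] = [6, 8, 9]
r1 m[φ2→K] = [9, 9, 6]
r1 m[φ3→M] = [2, 1, 8]
r1 m[φ4→M] = [5, 2, 3]
r1 m[φ5→D] = [3, 8, 1]
r1 m[φ6→S] = [6, 3, 3]
r1 m[φ7→S] = [6, 2, 5]
r1 m[S→φ0] = [1, 1, 1]
r1 m[S→φ1] = [1, 1, 1]
r1 m[S→φ2] = [1, 1, 1]
r1 m[S→φ6] = [1, 1, 1]
r1 m[S→φ7] = [1, 1, 1]
r1 m[K→φ2] = [1, 1, 1]
r1 m[M→φ0] = [1, 1, 1]
r1 m[M→φ3] = [1, 1, 1]
r1 m[M→φ4] = [1, 1, 1]
r1 m[D→φ1] = [1, 1, 1]
r1 m[D→φ5] = [1, 1, 1]
r1 m[C→φ1] = [1, 1, 1]
r2 m[φ0→S] = [7, 6, 9]
r2 m[φ0→M] = [6, 4, 9]
r2 m[φ1→S] = [9, 9, 7]
r2 m[φ1→D] = [8, 9, 9]
r2 m[φ1→C] = [8, 8, 9]
r2 m[φ2→S] = [6, 8, 9]
r2 m[φ2→K] = [9, 9, 6]
r2 m[φ3→M] = [2, 1, 8]
r2 m[φ4→M] = [5, 2, 3]
r2 m[φ5→D] = [3, 8, 1]
r2 m[φ6→S] = [6, 3, 3]
r2 m[φ7→S] = [6, 2, 5]
r2 m[S→φ0] = [1944, 432, 945]
r2 m[S→φ1] = [1512, 288, 1215]
r2 m[S→φ2] = [2268, 324, 945]
r2 m[S→φ6] = [2268, 864, 2835]
r2 m[S→φ7] = [2268, 1296, 1701]
r2 m[K→φ2] = [1, 1, 1]
r2 m[M→φ0] = [10, 2, 24]
r2 m[M→φ3] = [30, 8, 27]
r2 m[M→φ4] = [12, 4, 72]
r2 m[D→φ1] = [3, 8, 1]
r2 m[D→φ5] = [8, 9, 9]
r2 m[C→φ1] = [1, 1, 1]
r3 m[φ0→S] = [168, 60, 216]
r3 m[φ0→M] = [2592, 7776, 13608]
r3 m[φ1→S] = [64, 72, 56]
r3 m[φ1→D] = [10584, 12096, 13608]
r3 m[φ1→C] = [36288, 96768, 60480]
r3 m[φ2→S] = [6, 8, 9]
r3 m[φ2→K] = [11340, 13608, 9072]
r3 m[φ3→M] = [2, 1, 8]
r3 m[φ4→M] = [5, 2, 3]
r3 m[φ5→D] = [3, 8, 1]
r3 m[φ6→S] = [6, 3, 3]
r3 m[φ7→S] = [6, 2, 5]
r3 m[S→φ0] = [1944, 432, 945]
r3 m[S→φ1] = [1512, 288, 1215]
r3 m[S→φ2] = [2268, 324, 945]
r3 m[S→φ6] = [2268, 864, 2835]
r3 m[S→φ7] = [2268, 1296, 1701]
r3 m[K→φ2] = [1, 1, 1]
r3 m[M→φ0] = [10, 2, 24]
r3 m[M→φ3] = [30, 8, 27]
r3 m[M→φ4] = [12, 4, 72]
r3 m[D→φ1] = [3, 8, 1]
r3 m[D→φ5] = [8, 9, 9]
r3 m[C→φ1] = [1, 1, 1]
r4 m[φ0→S] = [168, 60, 216]
r4 m[φ0→M] = [2592, 7776, 13608]
r4 m[φ1→S] = [64, 72, 56]
r4 m[φ1→D] = [10584, 12096, 13608]
r4 m[φ1→C] = [36288, 96768, 60480]
r4 m[φ2→S] = [6, 8, 9]
r4 m[φ2→K] = [11340, 13608, 9072]
r4 m[φ3→M] = [2, 1, 8]
r4 m[φ4→M] = [5, 2, 3]
r4 m[φ5→D] = [3, 8, 1]
r4 m[φ6→S] = [6, 3, 3]
r4 m[φ7→S] = [6, 2, 5]
r4 m[S→φ0] = [13824, 3456, 7560]
r4 m[S→φ1] = [36288, 2880, 29160]
r4 m[S→φ2] = [387072, 25920, 181440]
r4 m[S→φ6] = [387072, 69120, 544320]
r4 m[S→φ7] = [387072, 103680, 326592]
r4 m[K→φ2] = [1, 1, 1]
r4 m[M→φ0] = [10, 2, 24]
r4 m[M→φ3] = [12960, 15552, 40824]
r4 m[M→φ4] = [5184, 7776, 108864]
r4 m[D→φ1] = [3, 8, 1]
r4 m[D→φ5] = [10584, 12096, 13608]
r4 m[C→φ1] = [1, 1, 1]
r5 m[φ0→S] = [168, 60, 216]
r5 m[φ0→M] = [20736, 55296, 96768]
r5 m[φ1→S] = [64, 72, 56]
r5 m[φ1→D] = [254016, 290304, 326592]
r5 m[φ1→C] = [870912, 2322432, 1451520]
r5 m[φ2→S] = [6, 8, 9]
r5 m[φ2→K] = [1935360, 2322432, 1548288]
r5 m[φ3→M] = [2, 1, 8]
r5 m[φ4→M] = [5, 2, 3]
r5 m[φ5→D] = [3, 8, 1]
r5 m[φ6→S] = [6, 3, 3]
r5 m[φ7→S] = [6, 2, 5]
r5 m[S→φ0] = [13824, 3456, 7560]
r5 m[S→φ1] = [36288, 2880, 29160]
r5 m[S→φ2] = [387072, 25920, 181440]
r5 m[S→φ6] = [387072, 69120, 544320]
r5 m[S→φ7] = [387072, 103680, 326592]
r5 m[K→φ2] = [1, 1, 1]
r5 m[M→φ0] = [10, 2, 24]
r5 m[M→φ3] = [12960, 15552, 40824]
r5 m[M→φ4] = [5184, 7776, 108864]
r5 m[D→φ1] = [3, 8, 1]
r5 m[D→φ5] = [10584, 12096, 13608]
r5 m[C→φ1] = [1, 1, 1]
r6 m[φ0→S] = [168, 60, 216]
r6 m[φ0→M] = [20736, 55296, 96768]
r6 m[φ1→S] = [64, 72, 56]
r6 m[φ1→D] = [254016, 290304, 326592]
r6 m[φ1→C] = [870912, 2322432, 1451520]
r6 m[φ2→S] = [6, 8, 9]
r6 m[φ2→K] = [1935360, 2322432, 1548288]
r6 m[φ3→M] = [2, 1, 8]
r6 m[φ4→M] = [5, 2, 3]
r6 m[φ5→D] = [3, 8, 1]
r6 m[φ6→S] = [6, 3, 3]
r6 m[φ7→S] = [6, 2, 5]
r6 m[S→φ0] = [13824, 3456, 7560]
r6 m[S→φ1] = [36288, 2880, 29160]
r6 m[S→φ2] = [387072, 25920, 181440]
r6 m[S→φ6] = [387072, 69120, 544320]
r6 m[S→φ7] = [387072, 103680, 326592]
r6 m[K→φ2] = [1, 1, 1]
r6 m[M→φ0] = [10, 2, 24]
r6 m[M→φ3] = [103680, 110592, 290304]
r6 m[M→φ4] = [41472, 55296, 774144]
r6 m[D→φ1] = [3, 8, 1]
r6 m[D→φ5] = [254016, 290304, 326592]
r6 m[C→φ1] = [1, 1, 1]
r7 m[φ0→S] = [168, 60, 216]
r7 m[φ0→M] = [20736, 55296, 96768]
r7 m[φ1→S] = [64, 72, 56]
r7 m[φ1→D] = [254016, 290304, 326592]
r7 m[φ1→C] = [870912, 2322432, 1451520]
r7 m[φ2→S] = [6, 8, 9]
r7 m[φ2→K] = [1935360, 2322432, 1548288]
r7 m[φ3→M] = [2, 1, 8]
r7 m[φ4→M] = [5, 2, 3]
r7 m[φ5→D] = [3, 8, 1]
r7 m[φ6→S] = [6, 3, 3]
r7 m[φ7→S] = [6, 2, 5]
r7 m[S→φ0] = [13824, 3456, 7560]
r7 m[S→φ1] = [36288, 2880, 29160]
r7 m[S→φ2] = [387072, 25920, 181440]
r7 m[S→φ6] = [387072, 69120, 544320]
r7 m[S→φ7] = [387072, 103680, 326592]
r7 m[K→φ2] = [1, 1, 1]
r7 m[M→φ0] = [10, 2, 24]
r7 m[M→φ3] = [103680, 110592, 290304]
r7 m[M→φ4] = [41472, 55296, 774144]
r7 m[D→φ1] = [3, 8, 1]
r7 m[D→φ5] = [254016, 290304, 326592]
r7 m[C→φ1] = [1, 1, 1]
fixed point reached at round 7
traceback from S: (S=0, K=1, M=2, D=1, C=1), score=2322432

assignment: (S=0, K=1, M=2, D=1, C=1); score = 2322432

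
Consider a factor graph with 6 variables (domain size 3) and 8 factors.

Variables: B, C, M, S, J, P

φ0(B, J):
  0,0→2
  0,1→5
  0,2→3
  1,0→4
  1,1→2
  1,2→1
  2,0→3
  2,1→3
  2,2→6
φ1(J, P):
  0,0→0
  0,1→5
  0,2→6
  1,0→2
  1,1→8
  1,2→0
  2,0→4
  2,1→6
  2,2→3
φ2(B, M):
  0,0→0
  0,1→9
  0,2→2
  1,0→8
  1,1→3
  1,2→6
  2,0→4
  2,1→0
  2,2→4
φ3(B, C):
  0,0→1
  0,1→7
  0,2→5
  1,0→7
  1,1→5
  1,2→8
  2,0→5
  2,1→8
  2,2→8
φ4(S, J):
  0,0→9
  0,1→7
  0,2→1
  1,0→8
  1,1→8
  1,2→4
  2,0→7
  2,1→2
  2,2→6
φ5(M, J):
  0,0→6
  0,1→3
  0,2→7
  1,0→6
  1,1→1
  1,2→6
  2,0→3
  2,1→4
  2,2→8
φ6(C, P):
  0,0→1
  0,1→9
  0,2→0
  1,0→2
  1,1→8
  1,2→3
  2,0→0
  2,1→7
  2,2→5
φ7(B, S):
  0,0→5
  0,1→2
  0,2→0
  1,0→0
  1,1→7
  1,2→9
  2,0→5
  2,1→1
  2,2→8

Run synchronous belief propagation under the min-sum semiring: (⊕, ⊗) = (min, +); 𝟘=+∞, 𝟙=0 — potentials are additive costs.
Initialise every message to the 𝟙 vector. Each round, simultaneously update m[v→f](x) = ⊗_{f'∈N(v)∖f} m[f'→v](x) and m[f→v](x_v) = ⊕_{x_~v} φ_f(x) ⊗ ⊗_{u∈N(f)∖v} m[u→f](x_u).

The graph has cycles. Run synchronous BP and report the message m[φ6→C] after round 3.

message @ round 3 = [0, 2, 0]

init: all messages = 𝟙 over 3 values
r1 m[φ0→B] = [2, 1, 3]
r1 m[φ0→J] = [2, 2, 1]
r1 m[φ1→J] = [0, 0, 3]
r1 m[φ1→P] = [0, 5, 0]
r1 m[φ2→B] = [0, 3, 0]
r1 m[φ2→M] = [0, 0, 2]
r1 m[φ3→B] = [1, 5, 5]
r1 m[φ3→C] = [1, 5, 5]
r1 m[φ4→S] = [1, 4, 2]
r1 m[φ4→J] = [7, 2, 1]
r1 m[φ5→M] = [3, 1, 3]
r1 m[φ5→J] = [3, 1, 6]
r1 m[φ6→C] = [0, 2, 0]
r1 m[φ6→P] = [0, 7, 0]
r1 m[φ7→B] = [0, 0, 1]
r1 m[φ7→S] = [0, 1, 0]
r1 m[B→φ0] = [0, 0, 0]
r1 m[B→φ2] = [0, 0, 0]
r1 m[B→φ3] = [0, 0, 0]
r1 m[B→φ7] = [0, 0, 0]
r1 m[C→φ3] = [0, 0, 0]
r1 m[C→φ6] = [0, 0, 0]
r1 m[M→φ2] = [0, 0, 0]
r1 m[M→φ5] = [0, 0, 0]
r1 m[S→φ4] = [0, 0, 0]
r1 m[S→φ7] = [0, 0, 0]
r1 m[J→φ0] = [0, 0, 0]
r1 m[J→φ1] = [0, 0, 0]
r1 m[J→φ4] = [0, 0, 0]
r1 m[J→φ5] = [0, 0, 0]
r1 m[P→φ1] = [0, 0, 0]
r1 m[P→φ6] = [0, 0, 0]
r2 m[φ0→B] = [2, 1, 3]
r2 m[φ0→J] = [2, 2, 1]
r2 m[φ1→J] = [0, 0, 3]
r2 m[φ1→P] = [0, 5, 0]
r2 m[φ2→B] = [0, 3, 0]
r2 m[φ2→M] = [0, 0, 2]
r2 m[φ3→B] = [1, 5, 5]
r2 m[φ3→C] = [1, 5, 5]
r2 m[φ4→S] = [1, 4, 2]
r2 m[φ4→J] = [7, 2, 1]
r2 m[φ5→M] = [3, 1, 3]
r2 m[φ5→J] = [3, 1, 6]
r2 m[φ6→C] = [0, 2, 0]
r2 m[φ6→P] = [0, 7, 0]
r2 m[φ7→B] = [0, 0, 1]
r2 m[φ7→S] = [0, 1, 0]
r2 m[B→φ0] = [1, 8, 6]
r2 m[B→φ2] = [3, 6, 9]
r2 m[B→φ3] = [2, 4, 4]
r2 m[B→φ7] = [3, 9, 8]
r2 m[C→φ3] = [0, 2, 0]
r2 m[C→φ6] = [1, 5, 5]
r2 m[M→φ2] = [3, 1, 3]
r2 m[M→φ5] = [0, 0, 2]
r2 m[S→φ4] = [0, 1, 0]
r2 m[S→φ7] = [1, 4, 2]
r2 m[J→φ0] = [10, 3, 10]
r2 m[J→φ1] = [12, 5, 8]
r2 m[J→φ4] = [5, 3, 10]
r2 m[J→φ5] = [9, 4, 5]
r2 m[P→φ1] = [0, 7, 0]
r2 m[P→φ6] = [0, 5, 0]
r3 m[φ0→B] = [8, 5, 6]
r3 m[φ0→J] = [3, 6, 4]
r3 m[φ1→J] = [0, 0, 3]
r3 m[φ1→P] = [7, 13, 5]
r3 m[φ2→B] = [3, 4, 1]
r3 m[φ2→M] = [3, 9, 5]
r3 m[φ3→B] = [1, 7, 5]
r3 m[φ3→C] = [3, 9, 7]
r3 m[φ4→S] = [10, 11, 5]
r3 m[φ4→J] = [7, 2, 1]
r3 m[φ5→M] = [7, 5, 8]
r3 m[φ5→J] = [5, 1, 6]
r3 m[φ6→C] = [0, 2, 0]
r3 m[φ6→P] = [2, 10, 1]
r3 m[φ7→B] = [2, 1, 5]
r3 m[φ7→S] = [8, 5, 3]
r3 m[B→φ0] = [1, 8, 6]
r3 m[B→φ2] = [3, 6, 9]
r3 m[B→φ3] = [2, 4, 4]
r3 m[B→φ7] = [3, 9, 8]
r3 m[C→φ3] = [0, 2, 0]
r3 m[C→φ6] = [1, 5, 5]
r3 m[M→φ2] = [3, 1, 3]
r3 m[M→φ5] = [0, 0, 2]
r3 m[S→φ4] = [0, 1, 0]
r3 m[S→φ7] = [1, 4, 2]
r3 m[J→φ0] = [10, 3, 10]
r3 m[J→φ1] = [12, 5, 8]
r3 m[J→φ4] = [5, 3, 10]
r3 m[J→φ5] = [9, 4, 5]
r3 m[P→φ1] = [0, 7, 0]
r3 m[P→φ6] = [0, 5, 0]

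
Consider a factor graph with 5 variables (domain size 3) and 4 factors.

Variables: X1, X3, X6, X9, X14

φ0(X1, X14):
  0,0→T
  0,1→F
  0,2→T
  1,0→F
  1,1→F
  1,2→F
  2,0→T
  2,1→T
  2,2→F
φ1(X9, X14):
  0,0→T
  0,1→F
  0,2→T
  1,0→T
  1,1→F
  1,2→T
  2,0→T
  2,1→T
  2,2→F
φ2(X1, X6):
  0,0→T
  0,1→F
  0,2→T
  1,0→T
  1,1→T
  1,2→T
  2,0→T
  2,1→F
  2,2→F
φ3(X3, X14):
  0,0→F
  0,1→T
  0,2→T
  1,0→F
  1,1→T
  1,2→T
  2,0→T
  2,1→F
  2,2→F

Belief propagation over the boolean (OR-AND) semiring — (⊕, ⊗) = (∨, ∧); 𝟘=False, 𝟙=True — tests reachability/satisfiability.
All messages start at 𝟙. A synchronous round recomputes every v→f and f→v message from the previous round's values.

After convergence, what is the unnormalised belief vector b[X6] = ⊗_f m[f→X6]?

init: all messages = 𝟙 over 3 values
r1 m[φ0→X1] = [T, F, T]
r1 m[φ0→X14] = [T, T, T]
r1 m[φ1→X9] = [T, T, T]
r1 m[φ1→X14] = [T, T, T]
r1 m[φ2→X1] = [T, T, T]
r1 m[φ2→X6] = [T, T, T]
r1 m[φ3→X3] = [T, T, T]
r1 m[φ3→X14] = [T, T, T]
r1 m[X1→φ0] = [T, T, T]
r1 m[X1→φ2] = [T, T, T]
r1 m[X3→φ3] = [T, T, T]
r1 m[X6→φ2] = [T, T, T]
r1 m[X9→φ1] = [T, T, T]
r1 m[X14→φ0] = [T, T, T]
r1 m[X14→φ1] = [T, T, T]
r1 m[X14→φ3] = [T, T, T]
r2 m[φ0→X1] = [T, F, T]
r2 m[φ0→X14] = [T, T, T]
r2 m[φ1→X9] = [T, T, T]
r2 m[φ1→X14] = [T, T, T]
r2 m[φ2→X1] = [T, T, T]
r2 m[φ2→X6] = [T, T, T]
r2 m[φ3→X3] = [T, T, T]
r2 m[φ3→X14] = [T, T, T]
r2 m[X1→φ0] = [T, T, T]
r2 m[X1→φ2] = [T, F, T]
r2 m[X3→φ3] = [T, T, T]
r2 m[X6→φ2] = [T, T, T]
r2 m[X9→φ1] = [T, T, T]
r2 m[X14→φ0] = [T, T, T]
r2 m[X14→φ1] = [T, T, T]
r2 m[X14→φ3] = [T, T, T]
r3 m[φ0→X1] = [T, F, T]
r3 m[φ0→X14] = [T, T, T]
r3 m[φ1→X9] = [T, T, T]
r3 m[φ1→X14] = [T, T, T]
r3 m[φ2→X1] = [T, T, T]
r3 m[φ2→X6] = [T, F, T]
r3 m[φ3→X3] = [T, T, T]
r3 m[φ3→X14] = [T, T, T]
r3 m[X1→φ0] = [T, T, T]
r3 m[X1→φ2] = [T, F, T]
r3 m[X3→φ3] = [T, T, T]
r3 m[X6→φ2] = [T, T, T]
r3 m[X9→φ1] = [T, T, T]
r3 m[X14→φ0] = [T, T, T]
r3 m[X14→φ1] = [T, T, T]
r3 m[X14→φ3] = [T, T, T]
r4 m[φ0→X1] = [T, F, T]
r4 m[φ0→X14] = [T, T, T]
r4 m[φ1→X9] = [T, T, T]
r4 m[φ1→X14] = [T, T, T]
r4 m[φ2→X1] = [T, T, T]
r4 m[φ2→X6] = [T, F, T]
r4 m[φ3→X3] = [T, T, T]
r4 m[φ3→X14] = [T, T, T]
r4 m[X1→φ0] = [T, T, T]
r4 m[X1→φ2] = [T, F, T]
r4 m[X3→φ3] = [T, T, T]
r4 m[X6→φ2] = [T, T, T]
r4 m[X9→φ1] = [T, T, T]
r4 m[X14→φ0] = [T, T, T]
r4 m[X14→φ1] = [T, T, T]
r4 m[X14→φ3] = [T, T, T]
fixed point reached at round 4
b[X6] = ⊗ incoming = [T, F, T]

b[X6] = [T, F, T]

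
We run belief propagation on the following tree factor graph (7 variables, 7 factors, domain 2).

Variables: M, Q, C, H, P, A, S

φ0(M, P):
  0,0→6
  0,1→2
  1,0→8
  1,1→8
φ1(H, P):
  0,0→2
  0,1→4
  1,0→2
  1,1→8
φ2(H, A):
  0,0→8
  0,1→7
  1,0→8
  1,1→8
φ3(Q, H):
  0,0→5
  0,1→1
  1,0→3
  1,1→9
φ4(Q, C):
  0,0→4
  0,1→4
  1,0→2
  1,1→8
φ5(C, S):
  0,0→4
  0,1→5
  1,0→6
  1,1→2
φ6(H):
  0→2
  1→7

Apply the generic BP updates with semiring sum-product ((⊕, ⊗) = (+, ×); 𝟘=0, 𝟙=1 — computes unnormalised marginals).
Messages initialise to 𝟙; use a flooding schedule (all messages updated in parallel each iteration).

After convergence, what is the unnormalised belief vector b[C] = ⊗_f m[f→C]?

init: all messages = 𝟙 over 2 values
r1 m[φ0→M] = [8, 16]
r1 m[φ0→P] = [14, 10]
r1 m[φ1→H] = [6, 10]
r1 m[φ1→P] = [4, 12]
r1 m[φ2→H] = [15, 16]
r1 m[φ2→A] = [16, 15]
r1 m[φ3→Q] = [6, 12]
r1 m[φ3→H] = [8, 10]
r1 m[φ4→Q] = [8, 10]
r1 m[φ4→C] = [6, 12]
r1 m[φ5→C] = [9, 8]
r1 m[φ5→S] = [10, 7]
r1 m[φ6→H] = [2, 7]
r1 m[M→φ0] = [1, 1]
r1 m[Q→φ3] = [1, 1]
r1 m[Q→φ4] = [1, 1]
r1 m[C→φ4] = [1, 1]
r1 m[C→φ5] = [1, 1]
r1 m[H→φ1] = [1, 1]
r1 m[H→φ2] = [1, 1]
r1 m[H→φ3] = [1, 1]
r1 m[H→φ6] = [1, 1]
r1 m[P→φ0] = [1, 1]
r1 m[P→φ1] = [1, 1]
r1 m[A→φ2] = [1, 1]
r1 m[S→φ5] = [1, 1]
r2 m[φ0→M] = [8, 16]
r2 m[φ0→P] = [14, 10]
r2 m[φ1→H] = [6, 10]
r2 m[φ1→P] = [4, 12]
r2 m[φ2→H] = [15, 16]
r2 m[φ2→A] = [16, 15]
r2 m[φ3→Q] = [6, 12]
r2 m[φ3→H] = [8, 10]
r2 m[φ4→Q] = [8, 10]
r2 m[φ4→C] = [6, 12]
r2 m[φ5→C] = [9, 8]
r2 m[φ5→S] = [10, 7]
r2 m[φ6→H] = [2, 7]
r2 m[M→φ0] = [1, 1]
r2 m[Q→φ3] = [8, 10]
r2 m[Q→φ4] = [6, 12]
r2 m[C→φ4] = [9, 8]
r2 m[C→φ5] = [6, 12]
r2 m[H→φ1] = [240, 1120]
r2 m[H→φ2] = [96, 700]
r2 m[H→φ3] = [180, 1120]
r2 m[H→φ6] = [720, 1600]
r2 m[P→φ0] = [4, 12]
r2 m[P→φ1] = [14, 10]
r2 m[A→φ2] = [1, 1]
r2 m[S→φ5] = [1, 1]
r3 m[φ0→M] = [48, 128]
r3 m[φ0→P] = [14, 10]
r3 m[φ1→H] = [68, 108]
r3 m[φ1→P] = [2720, 9920]
r3 m[φ2→H] = [15, 16]
r3 m[φ2→A] = [6368, 6272]
r3 m[φ3→Q] = [2020, 10620]
r3 m[φ3→H] = [70, 98]
r3 m[φ4→Q] = [68, 82]
r3 m[φ4→C] = [48, 120]
r3 m[φ5→C] = [9, 8]
r3 m[φ5→S] = [96, 54]
r3 m[φ6→H] = [2, 7]
r3 m[M→φ0] = [1, 1]
r3 m[Q→φ3] = [8, 10]
r3 m[Q→φ4] = [6, 12]
r3 m[C→φ4] = [9, 8]
r3 m[C→φ5] = [6, 12]
r3 m[H→φ1] = [240, 1120]
r3 m[H→φ2] = [96, 700]
r3 m[H→φ3] = [180, 1120]
r3 m[H→φ6] = [720, 1600]
r3 m[P→φ0] = [4, 12]
r3 m[P→φ1] = [14, 10]
r3 m[A→φ2] = [1, 1]
r3 m[S→φ5] = [1, 1]
r4 m[φ0→M] = [48, 128]
r4 m[φ0→P] = [14, 10]
r4 m[φ1→H] = [68, 108]
r4 m[φ1→P] = [2720, 9920]
r4 m[φ2→H] = [15, 16]
r4 m[φ2→A] = [6368, 6272]
r4 m[φ3→Q] = [2020, 10620]
r4 m[φ3→H] = [70, 98]
r4 m[φ4→Q] = [68, 82]
r4 m[φ4→C] = [48, 120]
r4 m[φ5→C] = [9, 8]
r4 m[φ5→S] = [96, 54]
r4 m[φ6→H] = [2, 7]
r4 m[M→φ0] = [1, 1]
r4 m[Q→φ3] = [68, 82]
r4 m[Q→φ4] = [2020, 10620]
r4 m[C→φ4] = [9, 8]
r4 m[C→φ5] = [48, 120]
r4 m[H→φ1] = [2100, 10976]
r4 m[H→φ2] = [9520, 74088]
r4 m[H→φ3] = [2040, 12096]
r4 m[H→φ6] = [71400, 169344]
r4 m[P→φ0] = [2720, 9920]
r4 m[P→φ1] = [14, 10]
r4 m[A→φ2] = [1, 1]
r4 m[S→φ5] = [1, 1]
r5 m[φ0→M] = [36160, 101120]
r5 m[φ0→P] = [14, 10]
r5 m[φ1→H] = [68, 108]
r5 m[φ1→P] = [26152, 96208]
r5 m[φ2→H] = [15, 16]
r5 m[φ2→A] = [668864, 659344]
r5 m[φ3→Q] = [22296, 114984]
r5 m[φ3→H] = [586, 806]
r5 m[φ4→Q] = [68, 82]
r5 m[φ4→C] = [29320, 93040]
r5 m[φ5→C] = [9, 8]
r5 m[φ5→S] = [912, 480]
r5 m[φ6→H] = [2, 7]
r5 m[M→φ0] = [1, 1]
r5 m[Q→φ3] = [68, 82]
r5 m[Q→φ4] = [2020, 10620]
r5 m[C→φ4] = [9, 8]
r5 m[C→φ5] = [48, 120]
r5 m[H→φ1] = [2100, 10976]
r5 m[H→φ2] = [9520, 74088]
r5 m[H→φ3] = [2040, 12096]
r5 m[H→φ6] = [71400, 169344]
r5 m[P→φ0] = [2720, 9920]
r5 m[P→φ1] = [14, 10]
r5 m[A→φ2] = [1, 1]
r5 m[S→φ5] = [1, 1]
r6 m[φ0→M] = [36160, 101120]
r6 m[φ0→P] = [14, 10]
r6 m[φ1→H] = [68, 108]
r6 m[φ1→P] = [26152, 96208]
r6 m[φ2→H] = [15, 16]
r6 m[φ2→A] = [668864, 659344]
r6 m[φ3→Q] = [22296, 114984]
r6 m[φ3→H] = [586, 806]
r6 m[φ4→Q] = [68, 82]
r6 m[φ4→C] = [29320, 93040]
r6 m[φ5→C] = [9, 8]
r6 m[φ5→S] = [912, 480]
r6 m[φ6→H] = [2, 7]
r6 m[M→φ0] = [1, 1]
r6 m[Q→φ3] = [68, 82]
r6 m[Q→φ4] = [22296, 114984]
r6 m[C→φ4] = [9, 8]
r6 m[C→φ5] = [29320, 93040]
r6 m[H→φ1] = [17580, 90272]
r6 m[H→φ2] = [79696, 609336]
r6 m[H→φ3] = [2040, 12096]
r6 m[H→φ6] = [597720, 1392768]
r6 m[P→φ0] = [26152, 96208]
r6 m[P→φ1] = [14, 10]
r6 m[A→φ2] = [1, 1]
r6 m[S→φ5] = [1, 1]
r7 m[φ0→M] = [349328, 978880]
r7 m[φ0→P] = [14, 10]
r7 m[φ1→H] = [68, 108]
r7 m[φ1→P] = [215704, 792496]
r7 m[φ2→H] = [15, 16]
r7 m[φ2→A] = [5512256, 5432560]
r7 m[φ3→Q] = [22296, 114984]
r7 m[φ3→H] = [586, 806]
r7 m[φ4→Q] = [68, 82]
r7 m[φ4→C] = [319152, 1009056]
r7 m[φ5→C] = [9, 8]
r7 m[φ5→S] = [675520, 332680]
r7 m[φ6→H] = [2, 7]
r7 m[M→φ0] = [1, 1]
r7 m[Q→φ3] = [68, 82]
r7 m[Q→φ4] = [22296, 114984]
r7 m[C→φ4] = [9, 8]
r7 m[C→φ5] = [29320, 93040]
r7 m[H→φ1] = [17580, 90272]
r7 m[H→φ2] = [79696, 609336]
r7 m[H→φ3] = [2040, 12096]
r7 m[H→φ6] = [597720, 1392768]
r7 m[P→φ0] = [26152, 96208]
r7 m[P→φ1] = [14, 10]
r7 m[A→φ2] = [1, 1]
r7 m[S→φ5] = [1, 1]
r8 m[φ0→M] = [349328, 978880]
r8 m[φ0→P] = [14, 10]
r8 m[φ1→H] = [68, 108]
r8 m[φ1→P] = [215704, 792496]
r8 m[φ2→H] = [15, 16]
r8 m[φ2→A] = [5512256, 5432560]
r8 m[φ3→Q] = [22296, 114984]
r8 m[φ3→H] = [586, 806]
r8 m[φ4→Q] = [68, 82]
r8 m[φ4→C] = [319152, 1009056]
r8 m[φ5→C] = [9, 8]
r8 m[φ5→S] = [675520, 332680]
r8 m[φ6→H] = [2, 7]
r8 m[M→φ0] = [1, 1]
r8 m[Q→φ3] = [68, 82]
r8 m[Q→φ4] = [22296, 114984]
r8 m[C→φ4] = [9, 8]
r8 m[C→φ5] = [319152, 1009056]
r8 m[H→φ1] = [17580, 90272]
r8 m[H→φ2] = [79696, 609336]
r8 m[H→φ3] = [2040, 12096]
r8 m[H→φ6] = [597720, 1392768]
r8 m[P→φ0] = [215704, 792496]
r8 m[P→φ1] = [14, 10]
r8 m[A→φ2] = [1, 1]
r8 m[S→φ5] = [1, 1]
r9 m[φ0→M] = [2879216, 8065600]
r9 m[φ0→P] = [14, 10]
r9 m[φ1→H] = [68, 108]
r9 m[φ1→P] = [215704, 792496]
r9 m[φ2→H] = [15, 16]
r9 m[φ2→A] = [5512256, 5432560]
r9 m[φ3→Q] = [22296, 114984]
r9 m[φ3→H] = [586, 806]
r9 m[φ4→Q] = [68, 82]
r9 m[φ4→C] = [319152, 1009056]
r9 m[φ5→C] = [9, 8]
r9 m[φ5→S] = [7330944, 3613872]
r9 m[φ6→H] = [2, 7]
r9 m[M→φ0] = [1, 1]
r9 m[Q→φ3] = [68, 82]
r9 m[Q→φ4] = [22296, 114984]
r9 m[C→φ4] = [9, 8]
r9 m[C→φ5] = [319152, 1009056]
r9 m[H→φ1] = [17580, 90272]
r9 m[H→φ2] = [79696, 609336]
r9 m[H→φ3] = [2040, 12096]
r9 m[H→φ6] = [597720, 1392768]
r9 m[P→φ0] = [215704, 792496]
r9 m[P→φ1] = [14, 10]
r9 m[A→φ2] = [1, 1]
r9 m[S→φ5] = [1, 1]
r10 m[φ0→M] = [2879216, 8065600]
r10 m[φ0→P] = [14, 10]
r10 m[φ1→H] = [68, 108]
r10 m[φ1→P] = [215704, 792496]
r10 m[φ2→H] = [15, 16]
r10 m[φ2→A] = [5512256, 5432560]
r10 m[φ3→Q] = [22296, 114984]
r10 m[φ3→H] = [586, 806]
r10 m[φ4→Q] = [68, 82]
r10 m[φ4→C] = [319152, 1009056]
r10 m[φ5→C] = [9, 8]
r10 m[φ5→S] = [7330944, 3613872]
r10 m[φ6→H] = [2, 7]
r10 m[M→φ0] = [1, 1]
r10 m[Q→φ3] = [68, 82]
r10 m[Q→φ4] = [22296, 114984]
r10 m[C→φ4] = [9, 8]
r10 m[C→φ5] = [319152, 1009056]
r10 m[H→φ1] = [17580, 90272]
r10 m[H→φ2] = [79696, 609336]
r10 m[H→φ3] = [2040, 12096]
r10 m[H→φ6] = [597720, 1392768]
r10 m[P→φ0] = [215704, 792496]
r10 m[P→φ1] = [14, 10]
r10 m[A→φ2] = [1, 1]
r10 m[S→φ5] = [1, 1]
fixed point reached at round 10
b[C] = ⊗ incoming = [2872368, 8072448]

b[C] = [2872368, 8072448]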